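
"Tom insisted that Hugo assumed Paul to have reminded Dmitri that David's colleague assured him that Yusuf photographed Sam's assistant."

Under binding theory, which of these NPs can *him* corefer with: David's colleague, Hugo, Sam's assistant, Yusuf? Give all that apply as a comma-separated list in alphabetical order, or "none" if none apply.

*him* is a pronoun; Principle B requires it to be free in its binding domain — the clause headed by 'assured'.
— David's colleague: subject of the clause headed by 'assured'; c-commands the pronoun within its binding domain — blocked (Principle B).
— Hugo: subject of the clause headed by 'assumed'; c-commands the pronoun but lies outside its binding domain — allowed.
— Sam's assistant: object of the clause headed by 'photographed'; is c-commanded by the pronoun; coreference would bind this R-expression — blocked (Principle C).
— Yusuf: subject of the clause headed by 'photographed'; is c-commanded by the pronoun; coreference would bind this R-expression — blocked (Principle C).

Hugo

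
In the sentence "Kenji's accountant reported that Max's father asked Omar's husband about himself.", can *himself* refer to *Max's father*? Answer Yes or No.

*himself* is a reflexive; Principle A requires it to be bound within its binding domain — the clause headed by 'asked'.
— Max's father: subject of the clause headed by 'asked'; c-commands the reflexive within its binding domain — allowed (Principle A).

Yes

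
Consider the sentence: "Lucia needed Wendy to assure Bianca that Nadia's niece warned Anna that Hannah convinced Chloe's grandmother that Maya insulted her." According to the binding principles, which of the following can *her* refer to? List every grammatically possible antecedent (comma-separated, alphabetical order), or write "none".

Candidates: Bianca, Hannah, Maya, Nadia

Bianca, Hannah, Nadia

*her* is a pronoun; Principle B requires it to be free in its binding domain — the clause headed by 'insulted'.
— Bianca: object of the clause headed by 'assure'; c-commands the pronoun but lies outside its binding domain — allowed.
— Hannah: subject of the clause headed by 'convinced'; c-commands the pronoun but lies outside its binding domain — allowed.
— Maya: subject of the clause headed by 'insulted'; c-commands the pronoun within its binding domain — blocked (Principle B).
— Nadia: possessor inside the subject DP of the clause headed by 'warned'; does not c-command the pronoun — Principle B does not apply; allowed.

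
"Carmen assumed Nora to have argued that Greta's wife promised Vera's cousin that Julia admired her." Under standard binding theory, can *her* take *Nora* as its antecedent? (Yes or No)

Yes

*her* is a pronoun; Principle B requires it to be free in its binding domain — the clause headed by 'admired'.
— Nora: subject of the clause headed by 'argued'; c-commands the pronoun but lies outside its binding domain — allowed.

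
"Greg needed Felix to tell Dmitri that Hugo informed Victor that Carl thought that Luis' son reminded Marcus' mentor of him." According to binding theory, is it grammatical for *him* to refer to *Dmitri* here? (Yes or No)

Yes

*Dmitri* is an R-expression; Principle C requires it to be free (not bound by any c-commanding expression).
— him: second object of the clause headed by 'reminded'; the pronoun does not c-command the R-expression — coreference allowed.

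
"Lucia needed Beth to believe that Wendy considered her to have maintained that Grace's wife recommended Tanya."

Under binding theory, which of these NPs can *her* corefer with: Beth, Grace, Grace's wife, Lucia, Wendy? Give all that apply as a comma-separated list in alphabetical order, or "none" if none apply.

Beth, Lucia

*her* is a pronoun; Principle B requires it to be free in its binding domain — the clause headed by 'considered'.
— Beth: subject of the clause headed by 'believe'; c-commands the pronoun but lies outside its binding domain — allowed.
— Grace: possessor inside the subject DP of the clause headed by 'recommended'; is c-commanded by the pronoun; coreference would bind this R-expression — blocked (Principle C).
— Grace's wife: subject of the clause headed by 'recommended'; is c-commanded by the pronoun; coreference would bind this R-expression — blocked (Principle C).
— Lucia: subject of the matrix clause; c-commands the pronoun but lies outside its binding domain — allowed.
— Wendy: subject of the clause headed by 'considered'; c-commands the pronoun within its binding domain — blocked (Principle B).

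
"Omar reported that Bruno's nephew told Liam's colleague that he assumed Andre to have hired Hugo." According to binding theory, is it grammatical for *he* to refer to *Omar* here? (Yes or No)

*Omar* is an R-expression; Principle C requires it to be free (not bound by any c-commanding expression).
— he: subject of the clause headed by 'assumed'; the pronoun does not c-command the R-expression — coreference allowed.

Yes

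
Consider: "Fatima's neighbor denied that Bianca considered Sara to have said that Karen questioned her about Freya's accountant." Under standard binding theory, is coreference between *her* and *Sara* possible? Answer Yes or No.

*Sara* is an R-expression; Principle C requires it to be free (not bound by any c-commanding expression).
— her: object of the clause headed by 'questioned'; the pronoun does not c-command the R-expression — coreference allowed.

Yes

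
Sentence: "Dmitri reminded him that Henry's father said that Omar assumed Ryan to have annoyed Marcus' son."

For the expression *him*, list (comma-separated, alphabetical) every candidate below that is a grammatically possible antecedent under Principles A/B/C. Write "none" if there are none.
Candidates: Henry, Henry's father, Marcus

*him* is a pronoun; Principle B requires it to be free in its binding domain — the matrix clause.
— Henry: possessor inside the subject DP of the clause headed by 'said'; is c-commanded by the pronoun; coreference would bind this R-expression — blocked (Principle C).
— Henry's father: subject of the clause headed by 'said'; is c-commanded by the pronoun; coreference would bind this R-expression — blocked (Principle C).
— Marcus: possessor inside the object DP of the clause headed by 'annoyed'; is c-commanded by the pronoun; coreference would bind this R-expression — blocked (Principle C).

none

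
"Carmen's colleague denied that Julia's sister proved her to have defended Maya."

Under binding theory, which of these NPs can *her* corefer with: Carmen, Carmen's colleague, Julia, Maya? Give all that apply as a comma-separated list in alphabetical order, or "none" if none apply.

*her* is a pronoun; Principle B requires it to be free in its binding domain — the clause headed by 'proved'.
— Carmen: possessor inside the subject DP of the matrix clause; does not c-command the pronoun — Principle B does not apply; allowed.
— Carmen's colleague: subject of the matrix clause; c-commands the pronoun but lies outside its binding domain — allowed.
— Julia: possessor inside the subject DP of the clause headed by 'proved'; does not c-command the pronoun — Principle B does not apply; allowed.
— Maya: object of the clause headed by 'defended'; is c-commanded by the pronoun; coreference would bind this R-expression — blocked (Principle C).

Carmen, Carmen's colleague, Julia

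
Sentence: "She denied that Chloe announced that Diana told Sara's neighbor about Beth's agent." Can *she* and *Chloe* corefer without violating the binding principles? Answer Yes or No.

No

*Chloe* is an R-expression; Principle C requires it to be free (not bound by any c-commanding expression).
— she: subject of the matrix clause; the pronoun c-commands the R-expression — coreference blocked (Principle C).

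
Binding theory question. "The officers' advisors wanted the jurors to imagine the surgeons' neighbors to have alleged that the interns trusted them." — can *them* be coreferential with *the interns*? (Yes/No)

*them* is a pronoun; Principle B requires it to be free in its binding domain — the clause headed by 'trusted'.
— the interns: subject of the clause headed by 'trusted'; c-commands the pronoun within its binding domain — blocked (Principle B).

No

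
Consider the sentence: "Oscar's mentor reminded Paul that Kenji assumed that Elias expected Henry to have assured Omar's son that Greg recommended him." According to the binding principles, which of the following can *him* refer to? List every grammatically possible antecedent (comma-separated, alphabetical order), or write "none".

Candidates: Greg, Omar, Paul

*him* is a pronoun; Principle B requires it to be free in its binding domain — the clause headed by 'recommended'.
— Greg: subject of the clause headed by 'recommended'; c-commands the pronoun within its binding domain — blocked (Principle B).
— Omar: possessor inside the object DP of the clause headed by 'assured'; does not c-command the pronoun — Principle B does not apply; allowed.
— Paul: object of the matrix clause; c-commands the pronoun but lies outside its binding domain — allowed.

Omar, Paul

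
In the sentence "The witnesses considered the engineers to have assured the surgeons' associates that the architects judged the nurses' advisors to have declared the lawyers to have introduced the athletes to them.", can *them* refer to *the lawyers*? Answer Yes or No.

*them* is a pronoun; Principle B requires it to be free in its binding domain — the clause headed by 'introduced'.
— the lawyers: subject of the clause headed by 'introduced'; c-commands the pronoun within its binding domain — blocked (Principle B).

No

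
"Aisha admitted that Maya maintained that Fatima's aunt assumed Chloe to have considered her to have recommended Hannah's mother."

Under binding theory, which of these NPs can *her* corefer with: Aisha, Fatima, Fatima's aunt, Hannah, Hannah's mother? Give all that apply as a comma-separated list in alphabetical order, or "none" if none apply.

*her* is a pronoun; Principle B requires it to be free in its binding domain — the clause headed by 'considered'.
— Aisha: subject of the matrix clause; c-commands the pronoun but lies outside its binding domain — allowed.
— Fatima: possessor inside the subject DP of the clause headed by 'assumed'; does not c-command the pronoun — Principle B does not apply; allowed.
— Fatima's aunt: subject of the clause headed by 'assumed'; c-commands the pronoun but lies outside its binding domain — allowed.
— Hannah: possessor inside the object DP of the clause headed by 'recommended'; is c-commanded by the pronoun; coreference would bind this R-expression — blocked (Principle C).
— Hannah's mother: object of the clause headed by 'recommended'; is c-commanded by the pronoun; coreference would bind this R-expression — blocked (Principle C).

Aisha, Fatima, Fatima's aunt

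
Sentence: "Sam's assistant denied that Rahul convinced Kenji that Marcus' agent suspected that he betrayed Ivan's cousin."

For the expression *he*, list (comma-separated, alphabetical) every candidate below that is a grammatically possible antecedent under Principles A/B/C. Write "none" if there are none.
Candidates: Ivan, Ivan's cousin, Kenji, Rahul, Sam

*he* is a pronoun; Principle B requires it to be free in its binding domain — the clause headed by 'betrayed'.
— Ivan: possessor inside the object DP of the clause headed by 'betrayed'; is c-commanded by the pronoun; coreference would bind this R-expression — blocked (Principle C).
— Ivan's cousin: object of the clause headed by 'betrayed'; is c-commanded by the pronoun; coreference would bind this R-expression — blocked (Principle C).
— Kenji: object of the clause headed by 'convinced'; c-commands the pronoun but lies outside its binding domain — allowed.
— Rahul: subject of the clause headed by 'convinced'; c-commands the pronoun but lies outside its binding domain — allowed.
— Sam: possessor inside the subject DP of the matrix clause; does not c-command the pronoun — Principle B does not apply; allowed.

Kenji, Rahul, Sam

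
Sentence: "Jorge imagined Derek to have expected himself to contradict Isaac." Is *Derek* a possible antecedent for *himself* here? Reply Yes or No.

*himself* is a reflexive; Principle A requires it to be bound within its binding domain — the clause headed by 'expected'.
— Derek: subject of the clause headed by 'expected'; c-commands the reflexive within its binding domain — allowed (Principle A).

Yes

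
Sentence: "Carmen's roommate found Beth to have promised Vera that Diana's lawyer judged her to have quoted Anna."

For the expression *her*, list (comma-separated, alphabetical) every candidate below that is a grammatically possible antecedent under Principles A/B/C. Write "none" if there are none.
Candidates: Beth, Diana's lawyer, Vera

*her* is a pronoun; Principle B requires it to be free in its binding domain — the clause headed by 'judged'.
— Beth: subject of the clause headed by 'promised'; c-commands the pronoun but lies outside its binding domain — allowed.
— Diana's lawyer: subject of the clause headed by 'judged'; c-commands the pronoun within its binding domain — blocked (Principle B).
— Vera: object of the clause headed by 'promised'; c-commands the pronoun but lies outside its binding domain — allowed.

Beth, Vera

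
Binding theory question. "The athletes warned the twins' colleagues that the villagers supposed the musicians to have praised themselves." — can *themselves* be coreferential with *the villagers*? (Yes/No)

*themselves* is a reflexive; Principle A requires it to be bound within its binding domain — the clause headed by 'praised'.
— the villagers: subject of the clause headed by 'supposed'; c-commands the reflexive but lies outside its binding domain — cannot bind it (Principle A).

No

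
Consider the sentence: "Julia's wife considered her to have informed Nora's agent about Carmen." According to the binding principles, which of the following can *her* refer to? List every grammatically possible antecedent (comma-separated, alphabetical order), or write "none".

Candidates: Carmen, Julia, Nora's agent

*her* is a pronoun; Principle B requires it to be free in its binding domain — the matrix clause.
— Carmen: second object of the clause headed by 'informed'; is c-commanded by the pronoun; coreference would bind this R-expression — blocked (Principle C).
— Julia: possessor inside the subject DP of the matrix clause; does not c-command the pronoun — Principle B does not apply; allowed.
— Nora's agent: object of the clause headed by 'informed'; is c-commanded by the pronoun; coreference would bind this R-expression — blocked (Principle C).

Julia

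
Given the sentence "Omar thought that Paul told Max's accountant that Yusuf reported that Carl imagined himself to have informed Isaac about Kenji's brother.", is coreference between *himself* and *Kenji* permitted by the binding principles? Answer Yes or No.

No

*himself* is a reflexive; Principle A requires it to be bound within its binding domain — the clause headed by 'imagined'.
— Kenji: possessor inside the second object DP of the clause headed by 'informed'; does not c-command the reflexive — cannot bind it (Principle A).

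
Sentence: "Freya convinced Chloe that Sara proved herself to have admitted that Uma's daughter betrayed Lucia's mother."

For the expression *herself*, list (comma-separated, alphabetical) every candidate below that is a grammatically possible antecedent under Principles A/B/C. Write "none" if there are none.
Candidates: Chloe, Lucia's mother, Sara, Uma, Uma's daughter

Sara

*herself* is a reflexive; Principle A requires it to be bound within its binding domain — the clause headed by 'proved'.
— Chloe: object of the matrix clause; c-commands the reflexive but lies outside its binding domain — cannot bind it (Principle A).
— Lucia's mother: object of the clause headed by 'betrayed'; does not c-command the reflexive — cannot bind it (Principle A).
— Sara: subject of the clause headed by 'proved'; c-commands the reflexive within its binding domain — allowed (Principle A).
— Uma: possessor inside the subject DP of the clause headed by 'betrayed'; does not c-command the reflexive — cannot bind it (Principle A).
— Uma's daughter: subject of the clause headed by 'betrayed'; does not c-command the reflexive — cannot bind it (Principle A).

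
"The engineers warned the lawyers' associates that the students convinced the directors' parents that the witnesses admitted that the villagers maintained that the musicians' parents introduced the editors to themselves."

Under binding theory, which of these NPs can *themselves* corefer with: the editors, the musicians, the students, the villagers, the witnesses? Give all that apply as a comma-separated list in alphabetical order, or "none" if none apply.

*themselves* is a reflexive; Principle A requires it to be bound within its binding domain — the clause headed by 'introduced'.
— the editors: object of the clause headed by 'introduced'; c-commands the reflexive within its binding domain — allowed (Principle A).
— the musicians: possessor inside the subject DP of the clause headed by 'introduced'; does not c-command the reflexive — cannot bind it (Principle A).
— the students: subject of the clause headed by 'convinced'; c-commands the reflexive but lies outside its binding domain — cannot bind it (Principle A).
— the villagers: subject of the clause headed by 'maintained'; c-commands the reflexive but lies outside its binding domain — cannot bind it (Principle A).
— the witnesses: subject of the clause headed by 'admitted'; c-commands the reflexive but lies outside its binding domain — cannot bind it (Principle A).

the editors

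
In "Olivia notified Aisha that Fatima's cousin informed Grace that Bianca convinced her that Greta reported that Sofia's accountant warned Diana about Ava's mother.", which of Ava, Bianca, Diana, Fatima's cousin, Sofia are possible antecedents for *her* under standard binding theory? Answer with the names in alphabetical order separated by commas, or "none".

*her* is a pronoun; Principle B requires it to be free in its binding domain — the clause headed by 'convinced'.
— Ava: possessor inside the second object DP of the clause headed by 'warned'; is c-commanded by the pronoun; coreference would bind this R-expression — blocked (Principle C).
— Bianca: subject of the clause headed by 'convinced'; c-commands the pronoun within its binding domain — blocked (Principle B).
— Diana: object of the clause headed by 'warned'; is c-commanded by the pronoun; coreference would bind this R-expression — blocked (Principle C).
— Fatima's cousin: subject of the clause headed by 'informed'; c-commands the pronoun but lies outside its binding domain — allowed.
— Sofia: possessor inside the subject DP of the clause headed by 'warned'; is c-commanded by the pronoun; coreference would bind this R-expression — blocked (Principle C).

Fatima's cousin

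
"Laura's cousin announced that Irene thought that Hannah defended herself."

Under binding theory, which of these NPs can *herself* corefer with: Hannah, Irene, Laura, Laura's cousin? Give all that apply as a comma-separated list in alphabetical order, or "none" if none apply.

Hannah

*herself* is a reflexive; Principle A requires it to be bound within its binding domain — the clause headed by 'defended'.
— Hannah: subject of the clause headed by 'defended'; c-commands the reflexive within its binding domain — allowed (Principle A).
— Irene: subject of the clause headed by 'thought'; c-commands the reflexive but lies outside its binding domain — cannot bind it (Principle A).
— Laura: possessor inside the subject DP of the matrix clause; does not c-command the reflexive — cannot bind it (Principle A).
— Laura's cousin: subject of the matrix clause; c-commands the reflexive but lies outside its binding domain — cannot bind it (Principle A).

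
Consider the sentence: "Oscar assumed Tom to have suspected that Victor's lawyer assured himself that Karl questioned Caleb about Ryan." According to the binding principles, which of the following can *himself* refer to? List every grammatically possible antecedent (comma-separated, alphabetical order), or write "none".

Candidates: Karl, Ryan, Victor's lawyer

*himself* is a reflexive; Principle A requires it to be bound within its binding domain — the clause headed by 'assured'.
— Karl: subject of the clause headed by 'questioned'; does not c-command the reflexive — cannot bind it (Principle A).
— Ryan: second object of the clause headed by 'questioned'; does not c-command the reflexive — cannot bind it (Principle A).
— Victor's lawyer: subject of the clause headed by 'assured'; c-commands the reflexive within its binding domain — allowed (Principle A).

Victor's lawyer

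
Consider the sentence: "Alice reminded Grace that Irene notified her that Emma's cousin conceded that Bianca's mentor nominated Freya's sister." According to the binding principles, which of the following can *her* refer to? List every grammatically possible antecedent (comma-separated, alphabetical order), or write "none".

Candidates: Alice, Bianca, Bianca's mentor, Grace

Alice, Grace

*her* is a pronoun; Principle B requires it to be free in its binding domain — the clause headed by 'notified'.
— Alice: subject of the matrix clause; c-commands the pronoun but lies outside its binding domain — allowed.
— Bianca: possessor inside the subject DP of the clause headed by 'nominated'; is c-commanded by the pronoun; coreference would bind this R-expression — blocked (Principle C).
— Bianca's mentor: subject of the clause headed by 'nominated'; is c-commanded by the pronoun; coreference would bind this R-expression — blocked (Principle C).
— Grace: object of the matrix clause; c-commands the pronoun but lies outside its binding domain — allowed.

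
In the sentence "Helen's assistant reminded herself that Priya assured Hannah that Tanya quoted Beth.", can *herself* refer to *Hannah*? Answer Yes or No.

No

*herself* is a reflexive; Principle A requires it to be bound within its binding domain — the matrix clause.
— Hannah: object of the clause headed by 'assured'; does not c-command the reflexive — cannot bind it (Principle A).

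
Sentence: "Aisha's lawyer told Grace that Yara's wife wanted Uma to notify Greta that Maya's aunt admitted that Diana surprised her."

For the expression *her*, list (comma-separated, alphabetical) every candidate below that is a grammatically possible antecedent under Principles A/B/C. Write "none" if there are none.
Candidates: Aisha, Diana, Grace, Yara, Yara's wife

Aisha, Grace, Yara, Yara's wife

*her* is a pronoun; Principle B requires it to be free in its binding domain — the clause headed by 'surprised'.
— Aisha: possessor inside the subject DP of the matrix clause; does not c-command the pronoun — Principle B does not apply; allowed.
— Diana: subject of the clause headed by 'surprised'; c-commands the pronoun within its binding domain — blocked (Principle B).
— Grace: object of the matrix clause; c-commands the pronoun but lies outside its binding domain — allowed.
— Yara: possessor inside the subject DP of the clause headed by 'wanted'; does not c-command the pronoun — Principle B does not apply; allowed.
— Yara's wife: subject of the clause headed by 'wanted'; c-commands the pronoun but lies outside its binding domain — allowed.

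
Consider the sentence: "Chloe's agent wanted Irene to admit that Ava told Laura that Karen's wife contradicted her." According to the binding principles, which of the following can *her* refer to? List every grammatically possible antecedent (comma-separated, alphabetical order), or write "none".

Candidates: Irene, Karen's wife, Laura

Irene, Laura

*her* is a pronoun; Principle B requires it to be free in its binding domain — the clause headed by 'contradicted'.
— Irene: subject of the clause headed by 'admit'; c-commands the pronoun but lies outside its binding domain — allowed.
— Karen's wife: subject of the clause headed by 'contradicted'; c-commands the pronoun within its binding domain — blocked (Principle B).
— Laura: object of the clause headed by 'told'; c-commands the pronoun but lies outside its binding domain — allowed.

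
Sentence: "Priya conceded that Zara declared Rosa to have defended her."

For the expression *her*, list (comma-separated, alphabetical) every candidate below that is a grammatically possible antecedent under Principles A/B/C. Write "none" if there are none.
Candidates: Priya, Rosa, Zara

*her* is a pronoun; Principle B requires it to be free in its binding domain — the clause headed by 'defended'.
— Priya: subject of the matrix clause; c-commands the pronoun but lies outside its binding domain — allowed.
— Rosa: subject of the clause headed by 'defended'; c-commands the pronoun within its binding domain — blocked (Principle B).
— Zara: subject of the clause headed by 'declared'; c-commands the pronoun but lies outside its binding domain — allowed.

Priya, Zara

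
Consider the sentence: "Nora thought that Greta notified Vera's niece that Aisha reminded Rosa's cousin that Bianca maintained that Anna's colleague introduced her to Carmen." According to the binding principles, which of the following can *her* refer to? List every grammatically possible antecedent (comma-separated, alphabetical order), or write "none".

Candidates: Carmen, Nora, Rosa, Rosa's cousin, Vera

*her* is a pronoun; Principle B requires it to be free in its binding domain — the clause headed by 'introduced'.
— Carmen: second object of the clause headed by 'introduced'; is c-commanded by the pronoun; coreference would bind this R-expression — blocked (Principle C).
— Nora: subject of the matrix clause; c-commands the pronoun but lies outside its binding domain — allowed.
— Rosa: possessor inside the object DP of the clause headed by 'reminded'; does not c-command the pronoun — Principle B does not apply; allowed.
— Rosa's cousin: object of the clause headed by 'reminded'; c-commands the pronoun but lies outside its binding domain — allowed.
— Vera: possessor inside the object DP of the clause headed by 'notified'; does not c-command the pronoun — Principle B does not apply; allowed.

Nora, Rosa, Rosa's cousin, Vera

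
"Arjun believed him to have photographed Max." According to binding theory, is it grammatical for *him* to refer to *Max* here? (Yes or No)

No

*Max* is an R-expression; Principle C requires it to be free (not bound by any c-commanding expression).
— him: subject of the clause headed by 'photographed'; the pronoun c-commands the R-expression — coreference blocked (Principle C).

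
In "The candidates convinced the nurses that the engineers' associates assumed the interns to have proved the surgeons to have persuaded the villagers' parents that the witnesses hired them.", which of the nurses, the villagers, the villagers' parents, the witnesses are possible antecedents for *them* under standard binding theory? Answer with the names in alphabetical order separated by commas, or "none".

*them* is a pronoun; Principle B requires it to be free in its binding domain — the clause headed by 'hired'.
— the nurses: object of the matrix clause; c-commands the pronoun but lies outside its binding domain — allowed.
— the villagers: possessor inside the object DP of the clause headed by 'persuaded'; does not c-command the pronoun — Principle B does not apply; allowed.
— the villagers' parents: object of the clause headed by 'persuaded'; c-commands the pronoun but lies outside its binding domain — allowed.
— the witnesses: subject of the clause headed by 'hired'; c-commands the pronoun within its binding domain — blocked (Principle B).

the nurses, the villagers, the villagers' parents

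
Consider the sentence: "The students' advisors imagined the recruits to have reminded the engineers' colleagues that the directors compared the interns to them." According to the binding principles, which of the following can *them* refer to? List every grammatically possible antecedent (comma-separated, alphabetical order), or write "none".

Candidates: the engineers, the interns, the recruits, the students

*them* is a pronoun; Principle B requires it to be free in its binding domain — the clause headed by 'compared'.
— the engineers: possessor inside the object DP of the clause headed by 'reminded'; does not c-command the pronoun — Principle B does not apply; allowed.
— the interns: object of the clause headed by 'compared'; c-commands the pronoun within its binding domain — blocked (Principle B).
— the recruits: subject of the clause headed by 'reminded'; c-commands the pronoun but lies outside its binding domain — allowed.
— the students: possessor inside the subject DP of the matrix clause; does not c-command the pronoun — Principle B does not apply; allowed.

the engineers, the recruits, the students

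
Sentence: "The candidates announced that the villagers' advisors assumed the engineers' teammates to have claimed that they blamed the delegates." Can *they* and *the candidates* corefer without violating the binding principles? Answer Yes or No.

Yes

*the candidates* is an R-expression; Principle C requires it to be free (not bound by any c-commanding expression).
— they: subject of the clause headed by 'blamed'; the pronoun does not c-command the R-expression — coreference allowed.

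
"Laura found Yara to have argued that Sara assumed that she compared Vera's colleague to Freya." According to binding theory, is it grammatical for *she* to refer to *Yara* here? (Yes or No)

Yes

*Yara* is an R-expression; Principle C requires it to be free (not bound by any c-commanding expression).
— she: subject of the clause headed by 'compared'; the pronoun does not c-command the R-expression — coreference allowed.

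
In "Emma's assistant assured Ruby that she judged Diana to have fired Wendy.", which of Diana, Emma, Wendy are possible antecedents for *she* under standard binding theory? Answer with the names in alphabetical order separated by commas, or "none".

Emma

*she* is a pronoun; Principle B requires it to be free in its binding domain — the clause headed by 'judged'.
— Diana: subject of the clause headed by 'fired'; is c-commanded by the pronoun; coreference would bind this R-expression — blocked (Principle C).
— Emma: possessor inside the subject DP of the matrix clause; does not c-command the pronoun — Principle B does not apply; allowed.
— Wendy: object of the clause headed by 'fired'; is c-commanded by the pronoun; coreference would bind this R-expression — blocked (Principle C).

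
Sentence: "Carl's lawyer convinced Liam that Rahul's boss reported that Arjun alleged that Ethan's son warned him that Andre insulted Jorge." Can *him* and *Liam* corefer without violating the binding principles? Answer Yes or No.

*Liam* is an R-expression; Principle C requires it to be free (not bound by any c-commanding expression).
— him: object of the clause headed by 'warned'; the pronoun does not c-command the R-expression — coreference allowed.

Yes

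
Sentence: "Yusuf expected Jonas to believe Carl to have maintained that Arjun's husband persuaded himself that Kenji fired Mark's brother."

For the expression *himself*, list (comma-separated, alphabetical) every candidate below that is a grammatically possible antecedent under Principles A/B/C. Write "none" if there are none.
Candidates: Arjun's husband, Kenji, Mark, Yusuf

Arjun's husband

*himself* is a reflexive; Principle A requires it to be bound within its binding domain — the clause headed by 'persuaded'.
— Arjun's husband: subject of the clause headed by 'persuaded'; c-commands the reflexive within its binding domain — allowed (Principle A).
— Kenji: subject of the clause headed by 'fired'; does not c-command the reflexive — cannot bind it (Principle A).
— Mark: possessor inside the object DP of the clause headed by 'fired'; does not c-command the reflexive — cannot bind it (Principle A).
— Yusuf: subject of the matrix clause; c-commands the reflexive but lies outside its binding domain — cannot bind it (Principle A).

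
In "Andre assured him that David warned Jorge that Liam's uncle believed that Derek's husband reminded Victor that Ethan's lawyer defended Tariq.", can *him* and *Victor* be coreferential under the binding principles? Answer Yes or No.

No

*Victor* is an R-expression; Principle C requires it to be free (not bound by any c-commanding expression).
— him: object of the matrix clause; the pronoun c-commands the R-expression — coreference blocked (Principle C).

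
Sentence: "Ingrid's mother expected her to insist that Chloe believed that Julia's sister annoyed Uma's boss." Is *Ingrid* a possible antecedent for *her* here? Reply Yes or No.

*her* is a pronoun; Principle B requires it to be free in its binding domain — the matrix clause.
— Ingrid: possessor inside the subject DP of the matrix clause; does not c-command the pronoun — Principle B does not apply; allowed.

Yes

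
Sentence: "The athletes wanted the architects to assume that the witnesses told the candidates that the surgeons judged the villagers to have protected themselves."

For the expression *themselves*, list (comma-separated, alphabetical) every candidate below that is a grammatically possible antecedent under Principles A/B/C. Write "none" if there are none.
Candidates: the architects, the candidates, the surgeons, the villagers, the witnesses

*themselves* is a reflexive; Principle A requires it to be bound within its binding domain — the clause headed by 'protected'.
— the architects: subject of the clause headed by 'assume'; c-commands the reflexive but lies outside its binding domain — cannot bind it (Principle A).
— the candidates: object of the clause headed by 'told'; c-commands the reflexive but lies outside its binding domain — cannot bind it (Principle A).
— the surgeons: subject of the clause headed by 'judged'; c-commands the reflexive but lies outside its binding domain — cannot bind it (Principle A).
— the villagers: subject of the clause headed by 'protected'; c-commands the reflexive within its binding domain — allowed (Principle A).
— the witnesses: subject of the clause headed by 'told'; c-commands the reflexive but lies outside its binding domain — cannot bind it (Principle A).

the villagers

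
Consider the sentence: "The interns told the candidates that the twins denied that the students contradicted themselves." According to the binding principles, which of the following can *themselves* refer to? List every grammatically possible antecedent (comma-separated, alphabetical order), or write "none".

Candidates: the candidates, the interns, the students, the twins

*themselves* is a reflexive; Principle A requires it to be bound within its binding domain — the clause headed by 'contradicted'.
— the candidates: object of the matrix clause; c-commands the reflexive but lies outside its binding domain — cannot bind it (Principle A).
— the interns: subject of the matrix clause; c-commands the reflexive but lies outside its binding domain — cannot bind it (Principle A).
— the students: subject of the clause headed by 'contradicted'; c-commands the reflexive within its binding domain — allowed (Principle A).
— the twins: subject of the clause headed by 'denied'; c-commands the reflexive but lies outside its binding domain — cannot bind it (Principle A).

the students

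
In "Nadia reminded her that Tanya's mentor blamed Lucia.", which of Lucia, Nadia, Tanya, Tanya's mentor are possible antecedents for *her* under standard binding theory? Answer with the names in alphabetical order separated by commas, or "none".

*her* is a pronoun; Principle B requires it to be free in its binding domain — the matrix clause.
— Lucia: object of the clause headed by 'blamed'; is c-commanded by the pronoun; coreference would bind this R-expression — blocked (Principle C).
— Nadia: subject of the matrix clause; c-commands the pronoun within its binding domain — blocked (Principle B).
— Tanya: possessor inside the subject DP of the clause headed by 'blamed'; is c-commanded by the pronoun; coreference would bind this R-expression — blocked (Principle C).
— Tanya's mentor: subject of the clause headed by 'blamed'; is c-commanded by the pronoun; coreference would bind this R-expression — blocked (Principle C).

none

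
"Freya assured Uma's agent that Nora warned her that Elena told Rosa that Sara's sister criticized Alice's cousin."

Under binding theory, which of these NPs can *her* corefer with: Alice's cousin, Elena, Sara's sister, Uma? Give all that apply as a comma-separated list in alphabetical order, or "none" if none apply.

Uma

*her* is a pronoun; Principle B requires it to be free in its binding domain — the clause headed by 'warned'.
— Alice's cousin: object of the clause headed by 'criticized'; is c-commanded by the pronoun; coreference would bind this R-expression — blocked (Principle C).
— Elena: subject of the clause headed by 'told'; is c-commanded by the pronoun; coreference would bind this R-expression — blocked (Principle C).
— Sara's sister: subject of the clause headed by 'criticized'; is c-commanded by the pronoun; coreference would bind this R-expression — blocked (Principle C).
— Uma: possessor inside the object DP of the matrix clause; does not c-command the pronoun — Principle B does not apply; allowed.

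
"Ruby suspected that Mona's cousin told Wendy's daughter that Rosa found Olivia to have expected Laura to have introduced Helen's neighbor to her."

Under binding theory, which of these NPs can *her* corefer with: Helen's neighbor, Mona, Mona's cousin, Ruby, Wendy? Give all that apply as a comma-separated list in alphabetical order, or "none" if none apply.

*her* is a pronoun; Principle B requires it to be free in its binding domain — the clause headed by 'introduced'.
— Helen's neighbor: object of the clause headed by 'introduced'; c-commands the pronoun within its binding domain — blocked (Principle B).
— Mona: possessor inside the subject DP of the clause headed by 'told'; does not c-command the pronoun — Principle B does not apply; allowed.
— Mona's cousin: subject of the clause headed by 'told'; c-commands the pronoun but lies outside its binding domain — allowed.
— Ruby: subject of the matrix clause; c-commands the pronoun but lies outside its binding domain — allowed.
— Wendy: possessor inside the object DP of the clause headed by 'told'; does not c-command the pronoun — Principle B does not apply; allowed.

Mona, Mona's cousin, Ruby, Wendy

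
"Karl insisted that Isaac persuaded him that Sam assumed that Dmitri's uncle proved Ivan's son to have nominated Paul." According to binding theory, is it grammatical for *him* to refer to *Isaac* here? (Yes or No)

No

*Isaac* is an R-expression; Principle C requires it to be free (not bound by any c-commanding expression).
— him: object of the clause headed by 'persuaded'; the R-expression locally c-commands the pronoun — coreference blocked (Principle B on the pronoun).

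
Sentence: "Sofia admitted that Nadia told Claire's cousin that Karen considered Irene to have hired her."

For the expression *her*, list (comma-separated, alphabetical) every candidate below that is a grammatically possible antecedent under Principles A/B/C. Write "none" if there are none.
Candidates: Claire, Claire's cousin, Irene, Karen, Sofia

Claire, Claire's cousin, Karen, Sofia

*her* is a pronoun; Principle B requires it to be free in its binding domain — the clause headed by 'hired'.
— Claire: possessor inside the object DP of the clause headed by 'told'; does not c-command the pronoun — Principle B does not apply; allowed.
— Claire's cousin: object of the clause headed by 'told'; c-commands the pronoun but lies outside its binding domain — allowed.
— Irene: subject of the clause headed by 'hired'; c-commands the pronoun within its binding domain — blocked (Principle B).
— Karen: subject of the clause headed by 'considered'; c-commands the pronoun but lies outside its binding domain — allowed.
— Sofia: subject of the matrix clause; c-commands the pronoun but lies outside its binding domain — allowed.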